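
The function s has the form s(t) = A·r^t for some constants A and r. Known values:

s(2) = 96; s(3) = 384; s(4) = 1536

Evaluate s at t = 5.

Consecutive ratio: 384/96 = 4, and 1536/384 = 4, so r = 4.
Then A·4^2 = 96 gives A = 6, and s(t) = 6·4^t.
s(5) = 6·4^5 = 6144.

6144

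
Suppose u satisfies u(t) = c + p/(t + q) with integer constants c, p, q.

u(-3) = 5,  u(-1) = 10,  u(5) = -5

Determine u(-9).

2

(u(t) − c)(t + q) = p for each data point; the three points give a linear system in c and q, then p follows.
Solving: c = 0, q = -1, p = -20, so u(t) = -20/(t − 1).
Then u(-9) = 0 − 20/(-10) = 2.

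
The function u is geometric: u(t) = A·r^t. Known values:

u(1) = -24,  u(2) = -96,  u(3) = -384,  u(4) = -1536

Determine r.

Consecutive ratio: -96/(-24) = 4, and -384/(-96) = 4, so r = 4.
Then A·4^1 = -24 gives A = -6, and u(t) = -6·4^t.

4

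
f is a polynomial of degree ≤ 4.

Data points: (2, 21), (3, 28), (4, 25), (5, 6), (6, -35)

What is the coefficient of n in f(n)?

6

First differences: 7, -3, -19, -41. Second differences: -10, -16, -22. Third differences: -6, -6.
Level-3 differences are constant, so f has degree 3.
Fitting a degree-3 polynomial gives f(n) = -n³ + 4n² + 6n + 1.
The coefficient of n is 6.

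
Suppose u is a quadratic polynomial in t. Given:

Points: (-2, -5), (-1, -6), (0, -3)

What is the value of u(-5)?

22

Write u(t) = at² + bt + c; the 3 given values yield a linear system in the 3 coefficients.
Solving, u(t) = 2t² + 5t - 3.
Then u(-5) = 22.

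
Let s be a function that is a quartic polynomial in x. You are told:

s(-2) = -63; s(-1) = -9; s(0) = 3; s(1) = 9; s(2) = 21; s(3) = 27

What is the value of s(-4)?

First differences: 54, 12, 6, 12, 6. Second differences: -42, -6, 6, -6. Third differences: 36, 12, -12. Fourth differences: -24, -24.
Level-4 differences are constant, so s has degree 4.
Fitting a degree-4 polynomial gives s(x) = -x^4 + 4x³ - 2x² + 5x + 3.
Then s(-4) = -561.

-561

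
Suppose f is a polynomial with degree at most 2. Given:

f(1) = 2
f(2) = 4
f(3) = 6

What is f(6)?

First differences: 2, 2.
Level-1 differences are constant, so f has degree 1.
Fitting a degree-1 polynomial gives f(t) = 2t.
Then f(6) = 12.

12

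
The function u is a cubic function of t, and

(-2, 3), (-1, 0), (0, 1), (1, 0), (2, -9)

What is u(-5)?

96

Write u(t) = at³ + bt² + ct + d; the 5 given values yield a linear system in the 4 coefficients.
Solving, u(t) = -t³ - t² + t + 1.
Then u(-5) = 96.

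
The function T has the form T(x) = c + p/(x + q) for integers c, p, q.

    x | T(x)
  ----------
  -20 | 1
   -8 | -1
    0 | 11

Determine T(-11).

(T(x) − c)(x + q) = p for each data point; the three points give a linear system in c and q, then p follows.
Solving: c = 2, q = 2, p = 18, so T(x) = 2 + 18/(x + 2).
Then T(-11) = 2 + 18/(-9) = 0.

0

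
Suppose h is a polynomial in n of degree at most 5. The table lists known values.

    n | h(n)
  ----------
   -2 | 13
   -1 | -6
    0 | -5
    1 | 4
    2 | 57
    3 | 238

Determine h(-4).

399

Write h(n) = an^5 + bn^4 + cn³ + dn² + en + p; the 6 given values yield a linear system in the 6 coefficients.
Solving, the leading coefficient vanishes, and h(n) = 2n^4 + 2n³ + 2n² + 3n - 5.
Then h(-4) = 399.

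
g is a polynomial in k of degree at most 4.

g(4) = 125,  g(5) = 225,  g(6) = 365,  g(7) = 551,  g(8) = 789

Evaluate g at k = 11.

1875

First differences: 100, 140, 186, 238. Second differences: 40, 46, 52. Third differences: 6, 6.
Level-3 differences are constant, so g has degree 3.
Fitting a degree-3 polynomial gives g(k) = k³ + 5k² - 6k + 5.
Then g(11) = 1875.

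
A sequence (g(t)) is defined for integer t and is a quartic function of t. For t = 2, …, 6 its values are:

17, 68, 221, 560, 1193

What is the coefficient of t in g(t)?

6

Write g(t) = at^4 + bt³ + ct² + dt + e; the 5 given values yield a linear system in the 5 coefficients.
Solving, g(t) = t^4 - 4t² + 6t + 5.
The coefficient of t is 6.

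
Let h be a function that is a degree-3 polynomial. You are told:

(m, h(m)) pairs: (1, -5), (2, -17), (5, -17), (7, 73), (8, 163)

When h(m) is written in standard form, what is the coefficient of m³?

1

Write h(m) = am³ + bm² + cm + d; the 5 given values yield a linear system in the 4 coefficients.
Solving, h(m) = m³ - 5m² - 4m + 3.
The coefficient of m³ is 1.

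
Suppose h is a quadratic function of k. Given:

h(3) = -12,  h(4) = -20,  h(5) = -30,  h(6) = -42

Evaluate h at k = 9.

-90

First differences: -8, -10, -12. Second differences: -2, -2.
Level-2 differences are constant, so h has degree 2.
Fitting a degree-2 polynomial gives h(k) = -k² - k.
Then h(9) = -90.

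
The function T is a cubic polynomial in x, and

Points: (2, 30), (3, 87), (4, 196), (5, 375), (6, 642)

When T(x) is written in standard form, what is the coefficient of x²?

First differences: 57, 109, 179, 267. Second differences: 52, 70, 88. Third differences: 18, 18.
Level-3 differences are constant, so T has degree 3.
Fitting a degree-3 polynomial gives T(x) = 3x³ - x² + 5x.
The coefficient of x² is -1.

-1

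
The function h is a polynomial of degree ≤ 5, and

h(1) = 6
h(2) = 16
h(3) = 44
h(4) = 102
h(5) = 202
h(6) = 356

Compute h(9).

1262

First differences: 10, 28, 58, 100, 154. Second differences: 18, 30, 42, 54. Third differences: 12, 12, 12.
Level-3 differences are constant, so h has degree 3.
Fitting a degree-3 polynomial gives h(k) = 2k³ - 3k² + 5k + 2.
Then h(9) = 1262.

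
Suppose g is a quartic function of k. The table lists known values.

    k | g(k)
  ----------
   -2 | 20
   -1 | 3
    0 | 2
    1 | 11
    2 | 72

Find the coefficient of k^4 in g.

2

Write g(k) = ak^4 + bk³ + ck² + dk + e; the 5 given values yield a linear system in the 5 coefficients.
Solving, g(k) = 2k^4 + 3k³ + 3k² + k + 2.
The coefficient of k^4 is 2.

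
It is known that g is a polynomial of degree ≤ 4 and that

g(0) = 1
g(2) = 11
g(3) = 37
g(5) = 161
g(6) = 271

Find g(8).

617

Write g(m) = am^4 + bm³ + cm² + dm + e; the 5 given values yield a linear system in the 5 coefficients.
Solving, the leading coefficient vanishes, and g(m) = m³ + 2m² - 3m + 1.
Then g(8) = 617.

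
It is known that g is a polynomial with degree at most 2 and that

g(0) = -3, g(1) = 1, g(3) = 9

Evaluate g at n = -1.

-7

Write g(n) = an² + bn + c; the 3 given values yield a linear system in the 3 coefficients.
Solving, the leading coefficient vanishes, and g(n) = 4n - 3.
Then g(-1) = -7.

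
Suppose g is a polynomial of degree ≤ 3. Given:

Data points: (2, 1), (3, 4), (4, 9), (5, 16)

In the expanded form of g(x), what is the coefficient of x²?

First differences: 3, 5, 7. Second differences: 2, 2.
Level-2 differences are constant, so g has degree 2.
Fitting a degree-2 polynomial gives g(x) = x² - 2x + 1.
The coefficient of x² is 1.

1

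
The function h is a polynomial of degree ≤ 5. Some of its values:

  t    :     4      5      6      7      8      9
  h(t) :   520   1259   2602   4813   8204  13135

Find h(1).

Write h(t) = at^5 + bt^4 + ct³ + dt² + et + p; the 6 given values yield a linear system in the 6 coefficients.
Solving, the leading coefficient vanishes, and h(t) = 2t^4 + t + 4.
Then h(1) = 7.

7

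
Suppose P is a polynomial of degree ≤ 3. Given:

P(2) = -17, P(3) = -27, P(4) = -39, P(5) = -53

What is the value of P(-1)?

1

Write P(k) = ak³ + bk² + ck + d; the 4 given values yield a linear system in the 4 coefficients.
Solving, the leading coefficient vanishes, and P(k) = -k² - 5k - 3.
Then P(-1) = 1.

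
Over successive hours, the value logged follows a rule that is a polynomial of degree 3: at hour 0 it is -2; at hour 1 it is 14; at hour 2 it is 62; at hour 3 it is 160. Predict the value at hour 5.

578

Write the value at x as Q(x).
Write Q(x) = ax³ + bx² + cx + d; the 4 given values yield a linear system in the 4 coefficients.
Solving, Q(x) = 3x³ + 7x² + 6x - 2.
Then Q(5) = 578.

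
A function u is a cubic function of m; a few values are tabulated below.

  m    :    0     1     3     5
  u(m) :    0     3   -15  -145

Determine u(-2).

30

Write u(m) = am³ + bm² + cm + d; the 4 given values yield a linear system in the 4 coefficients.
Solving, u(m) = -2m³ + 4m² + m.
Then u(-2) = 30.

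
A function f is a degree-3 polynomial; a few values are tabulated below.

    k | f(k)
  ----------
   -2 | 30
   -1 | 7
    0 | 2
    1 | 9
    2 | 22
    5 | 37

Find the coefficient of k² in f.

6

Write f(k) = ak³ + bk² + ck + d; the 6 given values yield a linear system in the 4 coefficients.
Solving, f(k) = -k³ + 6k² + 2k + 2.
The coefficient of k² is 6.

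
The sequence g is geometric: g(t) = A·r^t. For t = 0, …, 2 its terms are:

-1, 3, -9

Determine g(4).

Consecutive ratio: 3/(-1) = -3, and -9/3 = -3, so r = -3.
Then A·(-3)^0 = -1 gives A = -1, and g(t) = -1·(-3)^t.
g(4) = -1·(-3)^4 = -81.

-81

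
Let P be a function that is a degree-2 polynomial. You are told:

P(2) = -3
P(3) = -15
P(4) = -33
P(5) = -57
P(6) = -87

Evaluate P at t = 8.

-165

First differences: -12, -18, -24, -30. Second differences: -6, -6, -6.
Level-2 differences are constant, so P has degree 2.
Fitting a degree-2 polynomial gives P(t) = -3t² + 3t + 3.
Then P(8) = -165.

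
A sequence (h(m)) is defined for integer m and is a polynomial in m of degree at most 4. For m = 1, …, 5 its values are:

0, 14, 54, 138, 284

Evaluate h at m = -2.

-66

First differences: 14, 40, 84, 146. Second differences: 26, 44, 62. Third differences: 18, 18.
Level-3 differences are constant, so h has degree 3.
Fitting a degree-3 polynomial gives h(m) = 3m³ - 5m² + 8m - 6.
Then h(-2) = -66.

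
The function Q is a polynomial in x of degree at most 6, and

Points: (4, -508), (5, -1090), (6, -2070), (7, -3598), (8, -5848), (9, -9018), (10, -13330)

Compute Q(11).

-19030

First differences: -582, -980, -1528, -2250, -3170, -4312. Second differences: -398, -548, -722, -920, -1142. Third differences: -150, -174, -198, -222. Fourth differences: -24, -24, -24.
Level-4 differences are constant, so Q has degree 4.
Fitting a degree-4 polynomial gives Q(x) = -x^4 - 3x³ - 3x² - 3x.
Then Q(11) = -19030.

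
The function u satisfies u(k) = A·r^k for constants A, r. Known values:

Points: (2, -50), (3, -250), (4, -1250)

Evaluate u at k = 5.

Consecutive ratio: -250/(-50) = 5, and -1250/(-250) = 5, so r = 5.
Then A·5^2 = -50 gives A = -2, and u(k) = -2·5^k.
u(5) = -2·5^5 = -6250.

-6250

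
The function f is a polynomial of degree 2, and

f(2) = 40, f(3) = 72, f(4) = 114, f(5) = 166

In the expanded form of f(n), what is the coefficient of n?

First differences: 32, 42, 52. Second differences: 10, 10.
Level-2 differences are constant, so f has degree 2.
Fitting a degree-2 polynomial gives f(n) = 5n² + 7n + 6.
The coefficient of n is 7.

7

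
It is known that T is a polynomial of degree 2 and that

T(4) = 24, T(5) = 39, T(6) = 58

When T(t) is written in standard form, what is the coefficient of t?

Write T(t) = at² + bt + c; the 3 given values yield a linear system in the 3 coefficients.
Solving, T(t) = 2t² - 3t + 4.
The coefficient of t is -3.

-3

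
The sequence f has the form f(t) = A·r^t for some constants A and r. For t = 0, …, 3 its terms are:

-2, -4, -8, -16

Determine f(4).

Consecutive ratio: -4/(-2) = 2, and -8/(-4) = 2, so r = 2.
Then A·2^0 = -2 gives A = -2, and f(t) = -2·2^t.
f(4) = -2·2^4 = -32.

-32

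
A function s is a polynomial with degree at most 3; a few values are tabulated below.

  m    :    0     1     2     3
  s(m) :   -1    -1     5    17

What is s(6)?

89

First differences: 0, 6, 12. Second differences: 6, 6.
Level-2 differences are constant, so s has degree 2.
Fitting a degree-2 polynomial gives s(m) = 3m² - 3m - 1.
Then s(6) = 89.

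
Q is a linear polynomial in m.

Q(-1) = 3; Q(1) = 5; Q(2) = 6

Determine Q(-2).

Write Q(m) = am + b; the 3 given values yield a linear system in the 2 coefficients.
Solving, Q(m) = m + 4.
Then Q(-2) = 2.

2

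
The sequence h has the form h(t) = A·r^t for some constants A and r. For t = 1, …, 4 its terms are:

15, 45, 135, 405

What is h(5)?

Consecutive ratio: 45/15 = 3, and 135/45 = 3, so r = 3.
Then A·3^1 = 15 gives A = 5, and h(t) = 5·3^t.
h(5) = 5·3^5 = 1215.

1215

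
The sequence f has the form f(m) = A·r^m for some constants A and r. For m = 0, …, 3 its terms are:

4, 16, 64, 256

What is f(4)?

1024

Consecutive ratio: 16/4 = 4, and 64/16 = 4, so r = 4.
Then A·4^0 = 4 gives A = 4, and f(m) = 4·4^m.
f(4) = 4·4^4 = 1024.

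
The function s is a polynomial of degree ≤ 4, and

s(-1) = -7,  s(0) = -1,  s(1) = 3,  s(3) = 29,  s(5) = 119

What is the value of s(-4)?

Write s(t) = at^4 + bt³ + ct² + dt + e; the 5 given values yield a linear system in the 5 coefficients.
Solving, the leading coefficient vanishes, and s(t) = t³ - t² + 4t - 1.
Then s(-4) = -97.

-97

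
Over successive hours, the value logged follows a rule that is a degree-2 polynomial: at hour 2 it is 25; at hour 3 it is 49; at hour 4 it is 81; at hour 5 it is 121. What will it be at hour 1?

9

Write the value at n as u(n).
First differences: 24, 32, 40. Second differences: 8, 8.
Level-2 differences are constant, so u has degree 2.
Fitting a degree-2 polynomial gives u(n) = 4n² + 4n + 1.
Then u(1) = 9.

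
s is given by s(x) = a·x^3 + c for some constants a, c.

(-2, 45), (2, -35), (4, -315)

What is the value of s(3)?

From s(-2) = 45 and s(2) = -35: -8a + c = 45 and 8a + c = -35.
Subtracting: 16a = -80, so a = -5; then c = 45 − (-5)·(-8) = 5.
So s(x) = -5x³ + 5, and s(3) = -130.

-130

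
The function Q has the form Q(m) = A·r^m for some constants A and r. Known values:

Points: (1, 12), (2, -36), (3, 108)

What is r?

-3

Consecutive ratio: -36/12 = -3, and 108/(-36) = -3, so r = -3.
Then A·(-3)^1 = 12 gives A = -4, and Q(m) = -4·(-3)^m.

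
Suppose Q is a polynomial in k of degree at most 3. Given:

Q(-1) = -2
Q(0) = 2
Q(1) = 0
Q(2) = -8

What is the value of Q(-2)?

-12

First differences: 4, -2, -8. Second differences: -6, -6.
Level-2 differences are constant, so Q has degree 2.
Fitting a degree-2 polynomial gives Q(k) = -3k² + k + 2.
Then Q(-2) = -12.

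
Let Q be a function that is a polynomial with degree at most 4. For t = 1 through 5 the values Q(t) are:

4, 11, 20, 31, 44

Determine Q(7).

76

First differences: 7, 9, 11, 13. Second differences: 2, 2, 2.
Level-2 differences are constant, so Q has degree 2.
Fitting a degree-2 polynomial gives Q(t) = t² + 4t - 1.
Then Q(7) = 76.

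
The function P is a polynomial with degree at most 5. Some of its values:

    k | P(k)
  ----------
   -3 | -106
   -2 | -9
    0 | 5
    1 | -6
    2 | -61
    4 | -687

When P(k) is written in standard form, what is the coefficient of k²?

-2

Write P(k) = ak^5 + bk^4 + ck³ + dk² + ek + p; the 6 given values yield a linear system in the 6 coefficients.
Solving, the leading coefficient vanishes, and P(k) = -2k^4 - 2k³ - 2k² - 5k + 5.
The coefficient of k² is -2.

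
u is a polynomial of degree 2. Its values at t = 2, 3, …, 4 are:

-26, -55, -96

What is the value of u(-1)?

-11

Write u(t) = at² + bt + c; the 3 given values yield a linear system in the 3 coefficients.
Solving, u(t) = -6t² + t - 4.
Then u(-1) = -11.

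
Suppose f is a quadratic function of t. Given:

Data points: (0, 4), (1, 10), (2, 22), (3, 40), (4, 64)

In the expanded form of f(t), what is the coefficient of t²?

3

First differences: 6, 12, 18, 24. Second differences: 6, 6, 6.
Level-2 differences are constant, so f has degree 2.
Fitting a degree-2 polynomial gives f(t) = 3t² + 3t + 4.
The coefficient of t² is 3.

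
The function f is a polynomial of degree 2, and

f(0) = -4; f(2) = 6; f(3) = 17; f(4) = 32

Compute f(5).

Write f(n) = an² + bn + c; the 4 given values yield a linear system in the 3 coefficients.
Solving, f(n) = 2n² + n - 4.
Then f(5) = 51.

51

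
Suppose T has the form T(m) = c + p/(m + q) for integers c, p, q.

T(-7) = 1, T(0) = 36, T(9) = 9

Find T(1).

21

(T(m) − c)(m + q) = p for each data point; the three points give a linear system in c and q, then p follows.
Solving: c = 6, q = 1, p = 30, so T(m) = 6 + 30/(m + 1).
Then T(1) = 6 + 30/2 = 21.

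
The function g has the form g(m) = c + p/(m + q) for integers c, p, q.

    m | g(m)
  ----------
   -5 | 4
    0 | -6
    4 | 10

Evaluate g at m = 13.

7

(g(m) − c)(m + q) = p for each data point; the three points give a linear system in c and q, then p follows.
Solving: c = 6, q = -1, p = 12, so g(m) = 6 + 12/(m − 1).
Then g(13) = 6 + 12/12 = 7.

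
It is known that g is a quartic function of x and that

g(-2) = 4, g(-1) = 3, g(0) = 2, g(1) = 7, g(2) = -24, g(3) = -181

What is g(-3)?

First differences: -1, -1, 5, -31, -157. Second differences: 0, 6, -36, -126. Third differences: 6, -42, -90. Fourth differences: -48, -48.
Level-4 differences are constant, so g has degree 4.
Fitting a degree-4 polynomial gives g(x) = -2x^4 - 3x³ + 5x² + 5x + 2.
Then g(-3) = -49.

-49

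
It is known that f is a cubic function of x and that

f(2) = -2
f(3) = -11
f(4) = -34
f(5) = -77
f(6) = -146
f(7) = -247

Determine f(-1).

1

First differences: -9, -23, -43, -69, -101. Second differences: -14, -20, -26, -32. Third differences: -6, -6, -6.
Level-3 differences are constant, so f has degree 3.
Fitting a degree-3 polynomial gives f(x) = -x³ + 2x² - 2.
Then f(-1) = 1.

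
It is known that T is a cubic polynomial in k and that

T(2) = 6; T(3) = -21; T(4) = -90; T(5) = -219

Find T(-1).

15

Write T(k) = ak³ + bk² + ck + d; the 4 given values yield a linear system in the 4 coefficients.
Solving, T(k) = -3k³ + 6k² + 6.
Then T(-1) = 15.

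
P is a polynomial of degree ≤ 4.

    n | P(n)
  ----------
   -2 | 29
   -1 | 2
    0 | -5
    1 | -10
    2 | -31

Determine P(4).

First differences: -27, -7, -5, -21. Second differences: 20, 2, -16. Third differences: -18, -18.
Level-3 differences are constant, so P has degree 3.
Fitting a degree-3 polynomial gives P(n) = -3n³ + n² - 3n - 5.
Then P(4) = -193.

-193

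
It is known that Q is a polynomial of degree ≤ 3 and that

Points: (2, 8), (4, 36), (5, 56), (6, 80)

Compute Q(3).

20

Write Q(x) = ax³ + bx² + cx + d; the 4 given values yield a linear system in the 4 coefficients.
Solving, the leading coefficient vanishes, and Q(x) = 2x² + 2x - 4.
Then Q(3) = 20.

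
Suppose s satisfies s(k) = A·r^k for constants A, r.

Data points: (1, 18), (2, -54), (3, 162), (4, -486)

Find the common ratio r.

-3

Consecutive ratio: -54/18 = -3, and 162/(-54) = -3, so r = -3.
Then A·(-3)^1 = 18 gives A = -6, and s(k) = -6·(-3)^k.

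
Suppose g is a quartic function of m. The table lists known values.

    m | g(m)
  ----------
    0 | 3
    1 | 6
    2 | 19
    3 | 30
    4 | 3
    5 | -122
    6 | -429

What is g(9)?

-3642

First differences: 3, 13, 11, -27, -125, -307. Second differences: 10, -2, -38, -98, -182. Third differences: -12, -36, -60, -84. Fourth differences: -24, -24, -24.
Level-4 differences are constant, so g has degree 4.
Fitting a degree-4 polynomial gives g(m) = -m^4 + 4m³ + 3.
Then g(9) = -3642.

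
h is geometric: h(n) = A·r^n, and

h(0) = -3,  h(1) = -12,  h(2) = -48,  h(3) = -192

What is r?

4

Consecutive ratio: -12/(-3) = 4, and -48/(-12) = 4, so r = 4.
Then A·4^0 = -3 gives A = -3, and h(n) = -3·4^n.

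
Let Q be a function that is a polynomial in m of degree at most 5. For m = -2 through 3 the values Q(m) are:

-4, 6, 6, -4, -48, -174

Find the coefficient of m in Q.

-3

First differences: 10, 0, -10, -44, -126. Second differences: -10, -10, -34, -82. Third differences: 0, -24, -48. Fourth differences: -24, -24.
Level-4 differences are constant, so Q has degree 4.
Fitting a degree-4 polynomial gives Q(m) = -m^4 - 2m³ - 4m² - 3m + 6.
The coefficient of m is -3.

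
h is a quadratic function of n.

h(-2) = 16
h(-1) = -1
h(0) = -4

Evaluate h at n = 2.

32

Write h(n) = an² + bn + c; the 3 given values yield a linear system in the 3 coefficients.
Solving, h(n) = 7n² + 4n - 4.
Then h(2) = 32.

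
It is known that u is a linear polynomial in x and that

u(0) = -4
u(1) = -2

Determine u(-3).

-10

Write u(x) = ax + b; the 2 given values yield a linear system in the 2 coefficients.
Solving, u(x) = 2x - 4.
Then u(-3) = -10.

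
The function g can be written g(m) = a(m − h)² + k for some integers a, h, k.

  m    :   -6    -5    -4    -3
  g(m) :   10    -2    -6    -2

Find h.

-4

First differences -12, -4, 4; second difference 8 = 2a, so a = 4.
Expanding, the m-coefficient is −2ah = -8h; matching it to the data gives h = -4, and then k = -6.
So g(m) = 4(m + 4)² − 6.
Hence h = -4.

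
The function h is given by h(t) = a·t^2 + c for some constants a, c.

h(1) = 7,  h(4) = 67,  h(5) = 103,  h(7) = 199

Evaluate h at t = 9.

327

From h(1) = 7 and h(4) = 67: 1a + c = 7 and 16a + c = 67.
Subtracting: 15a = 60, so a = 4; then c = 7 − 4·1 = 3.
So h(t) = 4t² + 3, and h(9) = 327.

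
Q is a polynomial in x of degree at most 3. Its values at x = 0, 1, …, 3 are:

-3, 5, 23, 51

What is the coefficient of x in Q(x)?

3

First differences: 8, 18, 28. Second differences: 10, 10.
Level-2 differences are constant, so Q has degree 2.
Fitting a degree-2 polynomial gives Q(x) = 5x² + 3x - 3.
The coefficient of x is 3.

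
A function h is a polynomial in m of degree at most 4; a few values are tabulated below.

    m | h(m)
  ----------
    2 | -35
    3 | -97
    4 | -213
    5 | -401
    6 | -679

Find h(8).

-1577

First differences: -62, -116, -188, -278. Second differences: -54, -72, -90. Third differences: -18, -18.
Level-3 differences are constant, so h has degree 3.
Fitting a degree-3 polynomial gives h(m) = -3m³ - 5m - 1.
Then h(8) = -1577.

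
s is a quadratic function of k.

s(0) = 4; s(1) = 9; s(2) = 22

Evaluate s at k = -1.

7

Write s(k) = ak² + bk + c; the 3 given values yield a linear system in the 3 coefficients.
Solving, s(k) = 4k² + k + 4.
Then s(-1) = 7.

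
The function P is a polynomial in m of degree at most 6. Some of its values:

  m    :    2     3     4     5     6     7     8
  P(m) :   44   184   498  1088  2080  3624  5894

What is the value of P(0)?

First differences: 140, 314, 590, 992, 1544, 2270. Second differences: 174, 276, 402, 552, 726. Third differences: 102, 126, 150, 174. Fourth differences: 24, 24, 24.
Level-4 differences are constant, so P has degree 4.
Fitting a degree-4 polynomial gives P(m) = m^4 + 3m³ + 5m² - 7m - 2.
Then P(0) = -2.

-2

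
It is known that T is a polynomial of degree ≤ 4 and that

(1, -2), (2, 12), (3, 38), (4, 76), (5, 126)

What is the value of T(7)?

First differences: 14, 26, 38, 50. Second differences: 12, 12, 12.
Level-2 differences are constant, so T has degree 2.
Fitting a degree-2 polynomial gives T(n) = 6n² - 4n - 4.
Then T(7) = 262.

262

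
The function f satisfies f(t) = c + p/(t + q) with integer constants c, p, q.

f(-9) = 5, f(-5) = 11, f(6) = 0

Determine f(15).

(f(t) − c)(t + q) = p for each data point; the three points give a linear system in c and q, then p follows.
Solving: c = 2, q = 3, p = -18, so f(t) = 2 − 18/(t + 3).
Then f(15) = 2 − 18/18 = 1.

1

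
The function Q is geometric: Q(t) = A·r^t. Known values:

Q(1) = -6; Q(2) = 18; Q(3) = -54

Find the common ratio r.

Consecutive ratio: 18/(-6) = -3, and -54/18 = -3, so r = -3.
Then A·(-3)^1 = -6 gives A = 2, and Q(t) = 2·(-3)^t.

-3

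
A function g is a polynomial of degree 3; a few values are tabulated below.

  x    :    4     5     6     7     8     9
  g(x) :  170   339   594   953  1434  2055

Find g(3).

First differences: 169, 255, 359, 481, 621. Second differences: 86, 104, 122, 140. Third differences: 18, 18, 18.
Level-3 differences are constant, so g has degree 3.
Fitting a degree-3 polynomial gives g(x) = 3x³ - 2x² + 4x - 6.
Then g(3) = 69.

69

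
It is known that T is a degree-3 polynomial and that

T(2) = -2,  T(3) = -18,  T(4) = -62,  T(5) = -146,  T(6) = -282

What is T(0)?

-6

Write T(t) = at³ + bt² + ct + d; the 5 given values yield a linear system in the 4 coefficients.
Solving, T(t) = -2t³ + 4t² + 2t - 6.
The constant term is T(0) = -6.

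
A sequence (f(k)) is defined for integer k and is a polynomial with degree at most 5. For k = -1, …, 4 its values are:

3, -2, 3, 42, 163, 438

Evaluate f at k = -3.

First differences: -5, 5, 39, 121, 275. Second differences: 10, 34, 82, 154. Third differences: 24, 48, 72. Fourth differences: 24, 24.
Level-4 differences are constant, so f has degree 4.
Fitting a degree-4 polynomial gives f(k) = k^4 + 2k³ + 4k² - 2k - 2.
Then f(-3) = 67.

67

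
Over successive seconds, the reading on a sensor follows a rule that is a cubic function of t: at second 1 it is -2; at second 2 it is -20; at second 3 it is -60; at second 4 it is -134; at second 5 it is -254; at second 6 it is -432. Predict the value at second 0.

Write the value at t as Q(t).
First differences: -18, -40, -74, -120, -178. Second differences: -22, -34, -46, -58. Third differences: -12, -12, -12.
Level-3 differences are constant, so Q has degree 3.
Fitting a degree-3 polynomial gives Q(t) = -2t³ + t² - 7t + 6.
Then Q(0) = 6.

6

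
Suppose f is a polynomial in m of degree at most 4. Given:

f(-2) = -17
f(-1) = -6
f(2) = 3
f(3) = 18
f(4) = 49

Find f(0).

Write f(m) = am^4 + bm³ + cm² + dm + e; the 5 given values yield a linear system in the 5 coefficients.
Solving, the leading coefficient vanishes, and f(m) = m³ - m² + m - 3.
Then f(0) = -3.

-3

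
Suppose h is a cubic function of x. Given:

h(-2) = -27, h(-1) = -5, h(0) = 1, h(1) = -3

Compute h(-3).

-71

Write h(x) = ax³ + bx² + cx + d; the 4 given values yield a linear system in the 4 coefficients.
Solving, h(x) = x³ - 5x² + 1.
Then h(-3) = -71.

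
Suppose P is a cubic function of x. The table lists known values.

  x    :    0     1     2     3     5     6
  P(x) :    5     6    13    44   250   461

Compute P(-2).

Write P(x) = ax³ + bx² + cx + d; the 6 given values yield a linear system in the 4 coefficients.
Solving, P(x) = 3x³ - 6x² + 4x + 5.
Then P(-2) = -51.

-51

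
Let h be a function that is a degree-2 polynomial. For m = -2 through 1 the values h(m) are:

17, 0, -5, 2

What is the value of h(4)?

First differences: -17, -5, 7. Second differences: 12, 12.
Level-2 differences are constant, so h has degree 2.
Fitting a degree-2 polynomial gives h(m) = 6m² + m - 5.
Then h(4) = 95.

95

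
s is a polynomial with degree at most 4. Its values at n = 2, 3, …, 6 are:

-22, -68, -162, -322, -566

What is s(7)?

First differences: -46, -94, -160, -244. Second differences: -48, -66, -84. Third differences: -18, -18.
Level-3 differences are constant, so s has degree 3.
Fitting a degree-3 polynomial gives s(n) = -3n³ + 3n² - 4n - 2.
Then s(7) = -912.

-912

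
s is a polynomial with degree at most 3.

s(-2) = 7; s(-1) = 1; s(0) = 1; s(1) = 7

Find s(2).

Write s(m) = am³ + bm² + cm + d; the 4 given values yield a linear system in the 4 coefficients.
Solving, the leading coefficient vanishes, and s(m) = 3m² + 3m + 1.
Then s(2) = 19.

19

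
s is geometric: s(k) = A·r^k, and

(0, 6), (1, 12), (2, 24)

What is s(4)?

96

Consecutive ratio: 12/6 = 2, and 24/12 = 2, so r = 2.
Then A·2^0 = 6 gives A = 6, and s(k) = 6·2^k.
s(4) = 6·2^4 = 96.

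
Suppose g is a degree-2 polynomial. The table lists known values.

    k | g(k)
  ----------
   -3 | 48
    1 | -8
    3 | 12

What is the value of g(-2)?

22

Write g(k) = ak² + bk + c; the 3 given values yield a linear system in the 3 coefficients.
Solving, g(k) = 4k² - 6k - 6.
Then g(-2) = 22.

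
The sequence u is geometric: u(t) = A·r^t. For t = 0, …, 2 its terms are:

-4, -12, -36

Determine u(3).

-108

Consecutive ratio: -12/(-4) = 3, and -36/(-12) = 3, so r = 3.
Then A·3^0 = -4 gives A = -4, and u(t) = -4·3^t.
u(3) = -4·3^3 = -108.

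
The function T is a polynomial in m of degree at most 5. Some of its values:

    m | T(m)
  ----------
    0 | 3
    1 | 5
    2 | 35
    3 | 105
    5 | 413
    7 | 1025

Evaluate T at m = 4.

227

Write T(m) = am^5 + bm^4 + cm³ + dm² + em + p; the 6 given values yield a linear system in the 6 coefficients.
Solving, the top 2 coefficients vanish, and T(m) = 2m³ + 8m² - 8m + 3.
Then T(4) = 227.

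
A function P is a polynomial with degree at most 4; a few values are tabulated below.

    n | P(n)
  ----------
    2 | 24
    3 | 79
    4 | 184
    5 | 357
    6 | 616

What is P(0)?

-8

First differences: 55, 105, 173, 259. Second differences: 50, 68, 86. Third differences: 18, 18.
Level-3 differences are constant, so P has degree 3.
Fitting a degree-3 polynomial gives P(n) = 3n³ - 2n² + 8n - 8.
The constant term is P(0) = -8.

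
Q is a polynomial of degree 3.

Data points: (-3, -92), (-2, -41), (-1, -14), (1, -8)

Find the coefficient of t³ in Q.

1

Write Q(t) = at³ + bt² + ct + d; the 4 given values yield a linear system in the 4 coefficients.
Solving, Q(t) = t³ - 6t² + 2t - 5.
The coefficient of t³ is 1.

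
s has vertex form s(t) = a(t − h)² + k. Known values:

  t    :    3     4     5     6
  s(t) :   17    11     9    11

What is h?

First differences -6, -2, 2; second difference 4 = 2a, so a = 2.
Expanding, the t-coefficient is −2ah = -4h; matching it to the data gives h = 5, and then k = 9.
So s(t) = 2(t − 5)² + 9.
Hence h = 5.

5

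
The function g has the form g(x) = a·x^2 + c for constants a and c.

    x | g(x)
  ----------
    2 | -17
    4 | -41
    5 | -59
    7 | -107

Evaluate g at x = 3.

From g(2) = -17 and g(4) = -41: 4a + c = -17 and 16a + c = -41.
Subtracting: 12a = -24, so a = -2; then c = -17 − (-2)·4 = -9.
So g(x) = -2x² − 9, and g(3) = -27.

-27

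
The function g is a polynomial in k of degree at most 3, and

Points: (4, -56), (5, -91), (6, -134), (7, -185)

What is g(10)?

-386

Write g(k) = ak³ + bk² + ck + d; the 4 given values yield a linear system in the 4 coefficients.
Solving, the leading coefficient vanishes, and g(k) = -4k² + k + 4.
Then g(10) = -386.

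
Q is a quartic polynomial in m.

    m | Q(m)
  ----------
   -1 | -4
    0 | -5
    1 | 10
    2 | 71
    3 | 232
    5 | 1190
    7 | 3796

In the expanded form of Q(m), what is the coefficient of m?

4

Write Q(m) = am^4 + bm³ + cm² + dm + e; the 7 given values yield a linear system in the 5 coefficients.
Solving, Q(m) = m^4 + 3m³ + 7m² + 4m - 5.
The coefficient of m is 4.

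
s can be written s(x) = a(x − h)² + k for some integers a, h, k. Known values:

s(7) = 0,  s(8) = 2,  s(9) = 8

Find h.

First differences 2, 6; second difference 4 = 2a, so a = 2.
Expanding, the x-coefficient is −2ah = -4h; matching it to the data gives h = 7, and then k = 0.
So s(x) = 2(x − 7)² + 0.
Hence h = 7.

7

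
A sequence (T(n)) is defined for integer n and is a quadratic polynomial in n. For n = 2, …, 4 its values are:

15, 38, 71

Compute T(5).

114

Write T(n) = an² + bn + c; the 3 given values yield a linear system in the 3 coefficients.
Solving, T(n) = 5n² - 2n - 1.
Then T(5) = 114.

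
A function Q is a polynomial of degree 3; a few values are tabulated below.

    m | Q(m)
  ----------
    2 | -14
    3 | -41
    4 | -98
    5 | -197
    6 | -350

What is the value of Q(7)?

-569

First differences: -27, -57, -99, -153. Second differences: -30, -42, -54. Third differences: -12, -12.
Level-3 differences are constant, so Q has degree 3.
Fitting a degree-3 polynomial gives Q(m) = -2m³ + 3m² - 4m - 2.
Then Q(7) = -569.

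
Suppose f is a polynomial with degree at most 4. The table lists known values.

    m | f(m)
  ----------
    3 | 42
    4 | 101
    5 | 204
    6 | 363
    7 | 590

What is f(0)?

9

First differences: 59, 103, 159, 227. Second differences: 44, 56, 68. Third differences: 12, 12.
Level-3 differences are constant, so f has degree 3.
Fitting a degree-3 polynomial gives f(m) = 2m³ - 2m² - m + 9.
The constant term is f(0) = 9.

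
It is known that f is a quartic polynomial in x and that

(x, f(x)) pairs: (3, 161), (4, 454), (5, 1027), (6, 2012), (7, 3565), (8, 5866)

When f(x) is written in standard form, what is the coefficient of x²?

Write f(x) = ax^4 + bx³ + cx² + dx + e; the 6 given values yield a linear system in the 5 coefficients.
Solving, f(x) = x^4 + 4x³ - 5x² + 5x + 2.
The coefficient of x² is -5.

-5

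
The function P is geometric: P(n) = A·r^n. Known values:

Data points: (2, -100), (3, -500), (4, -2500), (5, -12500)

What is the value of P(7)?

-312500

Consecutive ratio: -500/(-100) = 5, and -2500/(-500) = 5, so r = 5.
Then A·5^2 = -100 gives A = -4, and P(n) = -4·5^n.
P(7) = -4·5^7 = -312500.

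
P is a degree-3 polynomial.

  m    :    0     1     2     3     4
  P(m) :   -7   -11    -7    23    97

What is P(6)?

449

Write P(m) = am³ + bm² + cm + d; the 5 given values yield a linear system in the 4 coefficients.
Solving, P(m) = 3m³ - 5m² - 2m - 7.
Then P(6) = 449.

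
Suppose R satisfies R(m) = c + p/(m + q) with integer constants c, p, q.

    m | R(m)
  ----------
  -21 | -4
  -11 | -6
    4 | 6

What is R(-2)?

-42

(R(m) − c)(m + q) = p for each data point; the three points give a linear system in c and q, then p follows.
Solving: c = -2, q = 1, p = 40, so R(m) = -2 + 40/(m + 1).
Then R(-2) = -2 + 40/(-1) = -42.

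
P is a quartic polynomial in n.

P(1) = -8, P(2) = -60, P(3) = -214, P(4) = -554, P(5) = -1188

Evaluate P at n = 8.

Write P(n) = an^4 + bn³ + cn² + dn + e; the 5 given values yield a linear system in the 5 coefficients.
Solving, P(n) = -n^4 - 4n³ - 2n² - 3n + 2.
Then P(8) = -6294.

-6294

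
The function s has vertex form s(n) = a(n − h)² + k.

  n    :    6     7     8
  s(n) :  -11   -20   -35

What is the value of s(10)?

-83

First differences -9, -15; second difference -6 = 2a, so a = -3.
Expanding, the n-coefficient is −2ah = 6h; matching it to the data gives h = 5, and then k = -8.
So s(n) = -3(n − 5)² − 8.
s(10) = -3·5² − 8 = -83.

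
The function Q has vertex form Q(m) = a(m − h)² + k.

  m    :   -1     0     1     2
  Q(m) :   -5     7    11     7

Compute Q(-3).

-53

First differences 12, 4, -4; second difference -8 = 2a, so a = -4.
Expanding, the m-coefficient is −2ah = 8h; matching it to the data gives h = 1, and then k = 11.
So Q(m) = -4(m − 1)² + 11.
Q(-3) = -4·(-4)² + 11 = -53.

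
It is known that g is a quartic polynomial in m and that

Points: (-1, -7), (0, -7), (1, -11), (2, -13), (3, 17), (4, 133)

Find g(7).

First differences: 0, -4, -2, 30, 116. Second differences: -4, 2, 32, 86. Third differences: 6, 30, 54. Fourth differences: 24, 24.
Level-4 differences are constant, so g has degree 4.
Fitting a degree-4 polynomial gives g(m) = m^4 - m³ - 3m² - m - 7.
Then g(7) = 1897.

1897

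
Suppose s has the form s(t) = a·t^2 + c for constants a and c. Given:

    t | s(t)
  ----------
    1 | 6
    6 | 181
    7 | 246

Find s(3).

46

From s(1) = 6 and s(6) = 181: 1a + c = 6 and 36a + c = 181.
Subtracting: 35a = 175, so a = 5; then c = 6 − 5·1 = 1.
So s(t) = 5t² + 1, and s(3) = 46.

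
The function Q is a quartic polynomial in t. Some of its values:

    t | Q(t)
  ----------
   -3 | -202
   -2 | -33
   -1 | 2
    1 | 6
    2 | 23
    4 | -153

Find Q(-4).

Write Q(t) = at^4 + bt³ + ct² + dt + e; the 6 given values yield a linear system in the 5 coefficients.
Solving, Q(t) = -2t^4 + 4t³ + 7t² - 2t - 1.
Then Q(-4) = -649.

-649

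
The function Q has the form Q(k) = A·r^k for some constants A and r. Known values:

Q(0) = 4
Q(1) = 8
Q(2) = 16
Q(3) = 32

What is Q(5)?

128

Consecutive ratio: 8/4 = 2, and 16/8 = 2, so r = 2.
Then A·2^0 = 4 gives A = 4, and Q(k) = 4·2^k.
Q(5) = 4·2^5 = 128.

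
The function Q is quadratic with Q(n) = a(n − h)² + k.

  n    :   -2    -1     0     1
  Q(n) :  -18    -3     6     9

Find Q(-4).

First differences 15, 9, 3; second difference -6 = 2a, so a = -3.
Expanding, the n-coefficient is −2ah = 6h; matching it to the data gives h = 1, and then k = 9.
So Q(n) = -3(n − 1)² + 9.
Q(-4) = -3·(-5)² + 9 = -66.

-66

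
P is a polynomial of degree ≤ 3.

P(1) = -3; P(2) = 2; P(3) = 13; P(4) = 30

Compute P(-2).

First differences: 5, 11, 17. Second differences: 6, 6.
Level-2 differences are constant, so P has degree 2.
Fitting a degree-2 polynomial gives P(x) = 3x² - 4x - 2.
Then P(-2) = 18.

18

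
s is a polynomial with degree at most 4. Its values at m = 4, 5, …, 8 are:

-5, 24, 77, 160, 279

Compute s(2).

-15

Write s(m) = am^4 + bm³ + cm² + dm + e; the 5 given values yield a linear system in the 5 coefficients.
Solving, the leading coefficient vanishes, and s(m) = m³ - 3m² - 5m - 1.
Then s(2) = -15.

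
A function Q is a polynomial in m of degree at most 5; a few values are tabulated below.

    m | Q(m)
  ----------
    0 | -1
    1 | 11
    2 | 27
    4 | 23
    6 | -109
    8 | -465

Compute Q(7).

Write Q(m) = am^5 + bm^4 + cm³ + dm² + em + p; the 6 given values yield a linear system in the 6 coefficients.
Solving, the top 2 coefficients vanish, and Q(m) = -2m³ + 8m² + 6m - 1.
Then Q(7) = -253.

-253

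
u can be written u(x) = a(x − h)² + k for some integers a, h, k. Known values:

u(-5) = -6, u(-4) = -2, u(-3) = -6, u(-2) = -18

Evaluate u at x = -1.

First differences 4, -4, -12; second difference -8 = 2a, so a = -4.
Expanding, the x-coefficient is −2ah = 8h; matching it to the data gives h = -4, and then k = -2.
So u(x) = -4(x + 4)² − 2.
u(-1) = -4·3² − 2 = -38.

-38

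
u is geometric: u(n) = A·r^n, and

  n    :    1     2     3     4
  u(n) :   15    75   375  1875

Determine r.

5

Consecutive ratio: 75/15 = 5, and 375/75 = 5, so r = 5.
Then A·5^1 = 15 gives A = 3, and u(n) = 3·5^n.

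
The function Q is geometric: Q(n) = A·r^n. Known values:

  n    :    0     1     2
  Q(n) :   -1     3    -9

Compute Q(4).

Consecutive ratio: 3/(-1) = -3, and -9/3 = -3, so r = -3.
Then A·(-3)^0 = -1 gives A = -1, and Q(n) = -1·(-3)^n.
Q(4) = -1·(-3)^4 = -81.

-81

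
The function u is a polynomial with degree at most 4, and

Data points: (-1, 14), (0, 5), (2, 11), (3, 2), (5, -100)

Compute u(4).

Write u(x) = ax^4 + bx³ + cx² + dx + e; the 5 given values yield a linear system in the 5 coefficients.
Solving, the leading coefficient vanishes, and u(x) = -2x³ + 6x² - x + 5.
Then u(4) = -31.

-31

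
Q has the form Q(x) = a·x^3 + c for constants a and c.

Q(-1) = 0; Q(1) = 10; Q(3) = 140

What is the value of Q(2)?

45

From Q(-1) = 0 and Q(1) = 10: -1a + c = 0 and 1a + c = 10.
Subtracting: 2a = 10, so a = 5; then c = 0 − 5·(-1) = 5.
So Q(x) = 5x³ + 5, and Q(2) = 45.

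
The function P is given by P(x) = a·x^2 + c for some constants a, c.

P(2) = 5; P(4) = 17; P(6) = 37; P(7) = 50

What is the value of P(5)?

26

From P(2) = 5 and P(4) = 17: 4a + c = 5 and 16a + c = 17.
Subtracting: 12a = 12, so a = 1; then c = 5 − 1·4 = 1.
So P(x) = 1x² + 1, and P(5) = 26.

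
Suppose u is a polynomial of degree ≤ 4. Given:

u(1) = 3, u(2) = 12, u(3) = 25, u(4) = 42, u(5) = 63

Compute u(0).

-2

Write u(m) = am^4 + bm³ + cm² + dm + e; the 5 given values yield a linear system in the 5 coefficients.
Solving, the top 2 coefficients vanish, and u(m) = 2m² + 3m - 2.
Then u(0) = -2.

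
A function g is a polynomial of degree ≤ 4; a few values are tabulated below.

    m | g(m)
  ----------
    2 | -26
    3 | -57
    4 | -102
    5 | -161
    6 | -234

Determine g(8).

Write g(m) = am^4 + bm³ + cm² + dm + e; the 5 given values yield a linear system in the 5 coefficients.
Solving, the top 2 coefficients vanish, and g(m) = -7m² + 4m - 6.
Then g(8) = -422.

-422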